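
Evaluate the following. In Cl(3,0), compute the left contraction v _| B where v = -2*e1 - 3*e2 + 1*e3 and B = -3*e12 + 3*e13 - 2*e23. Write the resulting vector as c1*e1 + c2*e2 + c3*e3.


Left contraction v _| B = <vB>_1 (grade-1 part of the geometric product vB).
Using e1_|e12 = e2, e2_|e12 = -e1, e1_|e13 = e3, e3_|e13 = -e1, e2_|e23 = e3, e3_|e23 = -e2:
e1 coeff: -v2*b12 - v3*b13 = -(-3)*(-3) - (1)*(3) = -12
e2 coeff: v1*b12 - v3*b23 = (-2)*(-3) - (1)*(-2) = 8
e3 coeff: v1*b13 + v2*b23 = (-2)*(3) + (-3)*(-2) = 0
v _| B = -12*e1 + 8*e2 + 0*e3


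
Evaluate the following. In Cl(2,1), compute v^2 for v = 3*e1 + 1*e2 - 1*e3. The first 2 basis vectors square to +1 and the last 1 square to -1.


v^2 = sum of c_i^2 * e_i^2
Positive signature terms (e_i^2 = +1): 3^2 + 1^2 = 10
Negative signature terms (e_j^2 = -1): (-1)^2 = 1
v^2 = 10 - 1 = 9


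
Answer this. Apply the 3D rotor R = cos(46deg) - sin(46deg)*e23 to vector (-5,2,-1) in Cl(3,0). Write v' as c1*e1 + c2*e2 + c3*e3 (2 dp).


Rotor R = cos(46deg) - sin(46deg)*e23
Rotation angle theta = 2 * 46 = 92 degrees in the e23 plane (e2 -> e3).
The component perpendicular to the plane (e1) is invariant: v'_1 = v1 = -5.00
cos(92deg) = -0.0349, sin(92deg) = 0.9994
v'_2 = v2*cos(theta) - v3*sin(theta) = 2*(-0.0349) - (-1)*0.9994 = 0.93
v'_3 = v2*sin(theta) + v3*cos(theta) = 2*0.9994 + (-1)*(-0.0349) = 2.03
v' = -5.00*e1 + 0.93*e2 + 2.03*e3


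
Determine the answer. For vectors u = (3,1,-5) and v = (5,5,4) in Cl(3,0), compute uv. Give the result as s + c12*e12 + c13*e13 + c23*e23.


In Cl(3,0): e_i^2 = 1, e_ie_j = -e_je_i for i != j.
Scalar part = u . v = 3*5 + 1*5 + (-5)*4
= 15 + 5 + (-20) = 0
e12 coeff = 3*5 - 1*5 = 15 - 5 = 10
e13 coeff = 3*4 - (-5)*5 = 12 - (-25) = 37
e23 coeff = 1*4 - (-5)*5 = 4 - (-25) = 29
uv = 0 + 10*e12 + 37*e13 + 29*e23


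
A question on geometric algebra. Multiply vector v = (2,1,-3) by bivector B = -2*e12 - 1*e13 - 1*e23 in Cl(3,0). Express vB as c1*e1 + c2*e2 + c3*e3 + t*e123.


vB has grade-1 (vector) and grade-3 (trivector) parts: vB = (v _| B) + (v ^ B).
Vector part <vB>_1:
  e1: -v2*b12 - v3*b13 = -(1)*(-2) - (-3)*(-1) = -1
  e2: v1*b12 - v3*b23 = (2)*(-2) - (-3)*(-1) = -7
  e3: v1*b13 + v2*b23 = (2)*(-1) + (1)*(-1) = -3
Trivector part <vB>_3:
  e123: v1*b23 - v2*b13 + v3*b12 = (2)*(-1) - (1)*(-1) + (-3)*(-2) = 5
vB = -1*e1 - 7*e2 - 3*e3 + 5*e123


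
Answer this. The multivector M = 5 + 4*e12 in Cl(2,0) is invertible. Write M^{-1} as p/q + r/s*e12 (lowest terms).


M = 5 + 4*e12, where e12^2 = -1.
Since M commutes with its reverse ~M = a - b*e12, M * ~M = a^2 - b^2*e12^2 = a^2 + b^2.
So M^{-1} = ~M / (a^2 + b^2) = (a - b*e12)/(a^2 + b^2).
a^2 + b^2 = 25 + 16 = 41
Scalar part = 5/41 = 5/41
Bivector coeff = -4/41 = -4/41
M^{-1} = 5/41 - 4/41*e12


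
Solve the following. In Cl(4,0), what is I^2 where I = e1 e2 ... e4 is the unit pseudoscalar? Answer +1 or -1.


The pseudoscalar I = e1...e_n (product of all n generators) of Cl(p,q) satisfies I^2 = (-1)^(q + n(n-1)/2).
p = 4, q = 0, n = p + q = 4
n(n-1)/2 = 4 * 3 / 2 = 6
Exponent = q + n(n-1)/2 = 0 + 6 = 6
I^2 = (-1)^6 = +1


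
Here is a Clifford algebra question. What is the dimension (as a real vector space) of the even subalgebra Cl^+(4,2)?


Even subalgebra dimension = 2^(n-1)
n = 4 + 2 = 6
2^(6 - 1) = 2^5 = 32
Verification: sum of C(6,k) for even k = 1 + 15 + 15 + 1 = 32
Result = 32


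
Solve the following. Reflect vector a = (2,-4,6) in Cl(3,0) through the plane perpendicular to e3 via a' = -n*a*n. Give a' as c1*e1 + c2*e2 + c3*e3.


Reflection formula: a' = -n*a*n, with n = e3 (unit vector, n^2 = 1).
For reflection through hyperplane perp to e3:
The component along e3 flips sign, others stay.
a = (2, -4, 6)
a' = (2, -4, -6)
a' = 2*e1 - 4*e2 - 6*e3


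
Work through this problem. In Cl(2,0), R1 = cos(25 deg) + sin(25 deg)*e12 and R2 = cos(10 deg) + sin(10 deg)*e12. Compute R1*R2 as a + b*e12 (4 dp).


Same-plane rotors commute and their half-angles add:
R1*R2 = cos(a1 + a2) + sin(a1 + a2)*e12.
a1 + a2 = 25 + 10 = 35 deg
cos(35 deg) = 0.8192
sin(35 deg) = 0.5736
R1*R2 = 0.8192 + 0.5736*e12


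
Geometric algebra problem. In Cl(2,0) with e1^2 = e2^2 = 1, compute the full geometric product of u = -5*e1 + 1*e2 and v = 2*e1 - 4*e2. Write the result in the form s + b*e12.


Expand: (-5*e1 + 1*e2)(2*e1 - 4*e2)
= (-5)*2*e1e1 + (-5)*(-4)*e1e2 + 1*2*e2e1 + 1*(-4)*e2e2
Using e1^2 = e2^2 = 1, e2e1 = -e1e2:
Scalar part s = (-5)*2 + 1*(-4) = -10 + (-4) = -14
Bivector part b = (-5)*(-4) - 1*2 = 20 - 2 = 18
uv = -14 + 18*e12


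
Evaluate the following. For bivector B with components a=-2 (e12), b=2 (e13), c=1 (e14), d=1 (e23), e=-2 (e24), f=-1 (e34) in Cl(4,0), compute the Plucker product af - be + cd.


Plucker relation: af - be + cd
a*f = (-2)*(-1) = 2
b*e = 2*(-2) = -4
c*d = 1*1 = 1
af - be + cd = 2 - (-4) + 1
= 7


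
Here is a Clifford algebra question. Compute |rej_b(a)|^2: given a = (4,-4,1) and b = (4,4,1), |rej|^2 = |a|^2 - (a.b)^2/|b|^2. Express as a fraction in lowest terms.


|a|^2 = 4^2 + (-4)^2 + 1^2 = 33
|b|^2 = 4^2 + 4^2 + 1^2 = 33
a . b = 4*4 + (-4)*4 + 1*1 = 1
(a.b)^2 = 1^2 = 1
|rej|^2 = 33 - 1/33
= (1089 - 1)/33
= 1088/33
In lowest terms: 1088/33


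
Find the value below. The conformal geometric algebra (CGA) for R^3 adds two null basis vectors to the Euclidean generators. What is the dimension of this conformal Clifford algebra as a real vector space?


The conformal model of R^3 uses Cl(4,1): the 3 Euclidean generators plus two extra orthogonal generators e+ (e+^2 = +1) and e- (e-^2 = -1), from which the null vectors e0, einf are built.
Number of generators m = 3 + 2 = 5.
dim Cl(p,q) = 2^m = 2^5 = 32


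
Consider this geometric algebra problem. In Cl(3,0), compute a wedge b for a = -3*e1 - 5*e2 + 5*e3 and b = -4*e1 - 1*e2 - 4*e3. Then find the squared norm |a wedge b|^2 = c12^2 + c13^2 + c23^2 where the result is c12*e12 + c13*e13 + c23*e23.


a wedge b = (a1*b2 - a2*b1)*e12 + (a1*b3 - a3*b1)*e13 + (a2*b3 - a3*b2)*e23
e12 coeff: (-3)*(-1) - (-5)*(-4) = 3 - 20 = -17
e13 coeff: (-3)*(-4) - 5*(-4) = 12 - (-20) = 32
e23 coeff: (-5)*(-4) - 5*(-1) = 20 - (-5) = 25
|a wedge b|^2 = (-17)^2 + 32^2 + 25^2
= 289 + 1024 + 625
= 1938


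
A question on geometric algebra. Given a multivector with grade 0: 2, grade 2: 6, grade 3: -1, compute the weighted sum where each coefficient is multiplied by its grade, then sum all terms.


Grade-weighted sum = sum of grade_k * coefficient_k
0*2 = 0
2*6 = 12
3*(-1) = -3
Total = 0 + 12 + (-3) = 9


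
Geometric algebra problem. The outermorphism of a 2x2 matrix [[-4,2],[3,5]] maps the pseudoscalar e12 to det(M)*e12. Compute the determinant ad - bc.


The outermorphism of a linear map f sends e1^e2 to f(e1)^f(e2).
f(e1) = -4*e1 + 3*e2
f(e2) = 2*e1 + 5*e2
f(e1) ^ f(e2) = (-4*e1 + 3*e2) ^ (2*e1 + 5*e2)
= (-4)*5*e12 + 3*2*e21
= (-20 - 6)*e12
= -26*e12
Coefficient = -26


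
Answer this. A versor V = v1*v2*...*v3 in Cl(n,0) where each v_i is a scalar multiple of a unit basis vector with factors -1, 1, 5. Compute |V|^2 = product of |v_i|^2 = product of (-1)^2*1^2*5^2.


Each vector v_i has |v_i|^2 = s_i^2
Squared scales: (-1)^2 = 1, 1^2 = 1, 5^2 = 25
|V|^2 = 1 * 1 * 25
= 25


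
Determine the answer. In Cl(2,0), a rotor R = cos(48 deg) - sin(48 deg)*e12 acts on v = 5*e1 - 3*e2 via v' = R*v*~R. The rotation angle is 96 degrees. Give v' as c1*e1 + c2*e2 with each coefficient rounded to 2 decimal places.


Rotor R = cos(48deg) - sin(48deg)*e12
Rotation angle theta = 2 * 48 = 96 degrees
v' = R*v*~R rotates v by theta.
cos(96deg) = -0.1045, sin(96deg) = 0.9945
v'_1 = 5*cos(96deg) - (-3)*sin(96deg)
= 5*(-0.1045) - (-3)*0.9945
= 2.46
v'_2 = 5*sin(96deg) + (-3)*cos(96deg)
= 5*0.9945 + (-3)*(-0.1045)
= 5.29
v' = 2.46*e1 + 5.29*e2


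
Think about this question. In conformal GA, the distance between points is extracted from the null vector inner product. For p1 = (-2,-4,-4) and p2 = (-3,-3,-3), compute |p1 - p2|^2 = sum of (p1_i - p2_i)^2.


p1 - p2 = (1, -1, -1)
|p1 - p2|^2 = 1^2 + (-1)^2 + (-1)^2
= 1 + 1 + 1
= 3


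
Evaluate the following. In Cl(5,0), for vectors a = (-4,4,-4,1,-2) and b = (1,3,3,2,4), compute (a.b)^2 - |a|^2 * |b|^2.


a . b = (-4)*1 + 4*3 + (-4)*3 + 1*2 + (-2)*4
= -4 + 12 + (-12) + 2 + (-8) = -10
|a|^2 = (-4)^2 + 4^2 + (-4)^2 + 1^2 + (-2)^2 = 53
|b|^2 = 1^2 + 3^2 + 3^2 + 2^2 + 4^2 = 39
(a.b)^2 = (-10)^2 = 100
|a|^2 * |b|^2 = 53 * 39 = 2067
Result = 100 - 2067 = -1967


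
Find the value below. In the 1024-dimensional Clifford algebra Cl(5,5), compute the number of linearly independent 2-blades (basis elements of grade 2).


Number of grade-k basis blades in Cl(p,q) with n = p + q is C(n, k).
n = 5 + 5 = 10
C(10, 2) = 10! / (2! * 8!)
= 3628800 / (2 * 40320)
= 45


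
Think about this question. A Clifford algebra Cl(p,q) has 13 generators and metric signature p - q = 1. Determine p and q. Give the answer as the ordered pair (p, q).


We need p + q = 13 and p - q = 1.
Adding: 2p = 13 + 1 = 14, so p = 7.
Then q = 13 - 7 = 6.
(p, q) = (7, 6)


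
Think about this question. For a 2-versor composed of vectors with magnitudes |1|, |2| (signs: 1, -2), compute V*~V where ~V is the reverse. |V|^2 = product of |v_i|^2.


Each vector v_i has |v_i|^2 = s_i^2
Squared scales: 1^2 = 1, (-2)^2 = 4
|V|^2 = 1 * 4
= 4


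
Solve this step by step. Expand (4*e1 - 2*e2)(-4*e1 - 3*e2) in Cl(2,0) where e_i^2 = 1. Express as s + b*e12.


Expand: (4*e1 - 2*e2)(-4*e1 - 3*e2)
= 4*(-4)*e1e1 + 4*(-3)*e1e2 + (-2)*(-4)*e2e1 + (-2)*(-3)*e2e2
Using e1^2 = e2^2 = 1, e2e1 = -e1e2:
Scalar part s = 4*(-4) + (-2)*(-3) = -16 + 6 = -10
Bivector part b = 4*(-3) - (-2)*(-4) = -12 - 8 = -20
uv = -10 - 20*e12


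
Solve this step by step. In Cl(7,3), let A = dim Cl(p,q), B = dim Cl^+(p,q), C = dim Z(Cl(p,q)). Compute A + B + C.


n = 7 + 3 = 10
Total dim = 2^10 = 1024
Even subalgebra dim = 2^9 = 512
n is even, so center dim = 1
Sum = 1024 + 512 + 1 = 1537


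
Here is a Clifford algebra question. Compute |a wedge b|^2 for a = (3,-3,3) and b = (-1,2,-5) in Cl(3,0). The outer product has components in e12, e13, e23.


a wedge b = (a1*b2 - a2*b1)*e12 + (a1*b3 - a3*b1)*e13 + (a2*b3 - a3*b2)*e23
e12 coeff: 3*2 - (-3)*(-1) = 6 - 3 = 3
e13 coeff: 3*(-5) - 3*(-1) = -15 - (-3) = -12
e23 coeff: (-3)*(-5) - 3*2 = 15 - 6 = 9
|a wedge b|^2 = 3^2 + (-12)^2 + 9^2
= 9 + 144 + 81
= 234


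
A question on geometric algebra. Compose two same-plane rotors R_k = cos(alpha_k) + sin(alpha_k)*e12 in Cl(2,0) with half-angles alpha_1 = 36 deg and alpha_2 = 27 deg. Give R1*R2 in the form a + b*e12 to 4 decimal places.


Same-plane rotors commute and their half-angles add:
R1*R2 = cos(a1 + a2) + sin(a1 + a2)*e12.
a1 + a2 = 36 + 27 = 63 deg
cos(63 deg) = 0.4540
sin(63 deg) = 0.8910
R1*R2 = 0.4540 + 0.8910*e12


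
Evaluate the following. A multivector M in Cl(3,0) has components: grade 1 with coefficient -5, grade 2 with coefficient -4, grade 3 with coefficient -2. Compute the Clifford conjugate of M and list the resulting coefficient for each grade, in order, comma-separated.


Clifford conjugate sign for grade k: (-1)^(k(k+1)/2)
Grade 1: (-1)^(1*2/2) = (-1)^1 = -1, coeff -5 -> 5
Grade 2: (-1)^(2*3/2) = (-1)^3 = -1, coeff -4 -> 4
Grade 3: (-1)^(3*4/2) = (-1)^6 = 1, coeff -2 -> -2
Conjugated coefficients: 5, 4, -2


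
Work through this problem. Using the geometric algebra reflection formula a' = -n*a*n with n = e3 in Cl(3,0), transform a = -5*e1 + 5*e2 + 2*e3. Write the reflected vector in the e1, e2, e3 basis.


Reflection formula: a' = -n*a*n, with n = e3 (unit vector, n^2 = 1).
For reflection through hyperplane perp to e3:
The component along e3 flips sign, others stay.
a = (-5, 5, 2)
a' = (-5, 5, -2)
a' = -5*e1 + 5*e2 - 2*e3


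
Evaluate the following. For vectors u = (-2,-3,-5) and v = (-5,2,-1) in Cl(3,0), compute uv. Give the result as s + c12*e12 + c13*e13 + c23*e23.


In Cl(3,0): e_i^2 = 1, e_ie_j = -e_je_i for i != j.
Scalar part = u . v = (-2)*(-5) + (-3)*2 + (-5)*(-1)
= 10 + (-6) + 5 = 9
e12 coeff = (-2)*2 - (-3)*(-5) = -4 - 15 = -19
e13 coeff = (-2)*(-1) - (-5)*(-5) = 2 - 25 = -23
e23 coeff = (-3)*(-1) - (-5)*2 = 3 - (-10) = 13
uv = 9 - 19*e12 - 23*e13 + 13*e23


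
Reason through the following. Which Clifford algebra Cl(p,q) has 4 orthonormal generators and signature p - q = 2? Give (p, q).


We need p + q = 4 and p - q = 2.
Adding: 2p = 4 + 2 = 6, so p = 3.
Then q = 4 - 3 = 1.
(p, q) = (3, 1)


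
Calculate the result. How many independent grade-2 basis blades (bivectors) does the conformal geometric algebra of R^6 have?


The conformal model of R^6 uses Cl(7,1) with m = 6 + 2 = 8 generators.
Number of grade-2 blades = C(m, 2) = C(8, 2)
= 8*7/2 = 28


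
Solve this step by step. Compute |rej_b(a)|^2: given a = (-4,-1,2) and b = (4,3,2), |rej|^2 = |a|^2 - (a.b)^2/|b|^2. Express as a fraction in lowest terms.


|a|^2 = (-4)^2 + (-1)^2 + 2^2 = 21
|b|^2 = 4^2 + 3^2 + 2^2 = 29
a . b = (-4)*4 + (-1)*3 + 2*2 = -15
(a.b)^2 = (-15)^2 = 225
|rej|^2 = 21 - 225/29
= (609 - 225)/29
= 384/29
In lowest terms: 384/29


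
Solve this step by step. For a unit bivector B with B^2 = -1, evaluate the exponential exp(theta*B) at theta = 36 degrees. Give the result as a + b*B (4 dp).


For a unit bivector B with B^2 = -1, the exponential series gives
e^(theta*B) = cos(theta) + sin(theta)*B (the GA analogue of Euler's formula).
theta = 36 degrees = 0.628319 rad
cos(36 deg) = 0.8090
sin(36 deg) = 0.5878
exp(theta*B) = 0.8090 + 0.5878*B


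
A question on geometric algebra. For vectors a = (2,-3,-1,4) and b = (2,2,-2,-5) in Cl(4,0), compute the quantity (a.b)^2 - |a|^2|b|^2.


a . b = 2*2 + (-3)*2 + (-1)*(-2) + 4*(-5)
= 4 + (-6) + 2 + (-20) = -20
|a|^2 = 2^2 + (-3)^2 + (-1)^2 + 4^2 = 30
|b|^2 = 2^2 + 2^2 + (-2)^2 + (-5)^2 = 37
(a.b)^2 = (-20)^2 = 400
|a|^2 * |b|^2 = 30 * 37 = 1110
Result = 400 - 1110 = -710


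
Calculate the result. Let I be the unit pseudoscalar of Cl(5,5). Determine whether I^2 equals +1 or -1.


The pseudoscalar I = e1...e_n (product of all n generators) of Cl(p,q) satisfies I^2 = (-1)^(q + n(n-1)/2).
p = 5, q = 5, n = p + q = 10
n(n-1)/2 = 10 * 9 / 2 = 45
Exponent = q + n(n-1)/2 = 5 + 45 = 50
I^2 = (-1)^50 = +1


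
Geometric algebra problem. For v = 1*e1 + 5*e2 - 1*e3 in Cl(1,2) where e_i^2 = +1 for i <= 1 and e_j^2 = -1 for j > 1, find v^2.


v^2 = sum of c_i^2 * e_i^2
Positive signature terms (e_i^2 = +1): 1^2 = 1
Negative signature terms (e_j^2 = -1): 5^2 + (-1)^2 = 26
v^2 = 1 - 26 = -25


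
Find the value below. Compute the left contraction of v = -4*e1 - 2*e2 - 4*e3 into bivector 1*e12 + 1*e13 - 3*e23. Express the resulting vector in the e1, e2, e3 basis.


Left contraction v _| B = <vB>_1 (grade-1 part of the geometric product vB).
Using e1_|e12 = e2, e2_|e12 = -e1, e1_|e13 = e3, e3_|e13 = -e1, e2_|e23 = e3, e3_|e23 = -e2:
e1 coeff: -v2*b12 - v3*b13 = -(-2)*(1) - (-4)*(1) = 6
e2 coeff: v1*b12 - v3*b23 = (-4)*(1) - (-4)*(-3) = -16
e3 coeff: v1*b13 + v2*b23 = (-4)*(1) + (-2)*(-3) = 2
v _| B = 6*e1 - 16*e2 + 2*e3


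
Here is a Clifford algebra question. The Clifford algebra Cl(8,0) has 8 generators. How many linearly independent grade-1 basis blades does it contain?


Number of grade-k basis blades in Cl(p,q) with n = p + q is C(n, k).
n = 8 + 0 = 8
C(8, 1) = 8! / (1! * 7!)
= 40320 / (1 * 5040)
= 8


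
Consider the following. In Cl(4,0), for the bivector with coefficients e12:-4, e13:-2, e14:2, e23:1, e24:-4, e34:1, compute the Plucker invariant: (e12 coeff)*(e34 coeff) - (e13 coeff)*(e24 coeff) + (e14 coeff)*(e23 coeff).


Plucker relation: af - be + cd
a*f = (-4)*1 = -4
b*e = (-2)*(-4) = 8
c*d = 2*1 = 2
af - be + cd = -4 - 8 + 2
= -10


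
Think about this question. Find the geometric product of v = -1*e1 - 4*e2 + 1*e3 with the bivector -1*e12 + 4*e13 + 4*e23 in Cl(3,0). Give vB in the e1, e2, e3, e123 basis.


vB has grade-1 (vector) and grade-3 (trivector) parts: vB = (v _| B) + (v ^ B).
Vector part <vB>_1:
  e1: -v2*b12 - v3*b13 = -(-4)*(-1) - (1)*(4) = -8
  e2: v1*b12 - v3*b23 = (-1)*(-1) - (1)*(4) = -3
  e3: v1*b13 + v2*b23 = (-1)*(4) + (-4)*(4) = -20
Trivector part <vB>_3:
  e123: v1*b23 - v2*b13 + v3*b12 = (-1)*(4) - (-4)*(4) + (1)*(-1) = 11
vB = -8*e1 - 3*e2 - 20*e3 + 11*e123


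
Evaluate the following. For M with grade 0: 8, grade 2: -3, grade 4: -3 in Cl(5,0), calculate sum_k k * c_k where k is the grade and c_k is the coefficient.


Grade-weighted sum = sum of grade_k * coefficient_k
0*8 = 0
2*(-3) = -6
4*(-3) = -12
Total = 0 + (-6) + (-12) = -18


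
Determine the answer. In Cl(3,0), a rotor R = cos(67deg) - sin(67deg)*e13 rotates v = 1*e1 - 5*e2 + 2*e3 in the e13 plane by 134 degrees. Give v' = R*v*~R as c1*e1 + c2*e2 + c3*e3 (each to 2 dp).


Rotor R = cos(67deg) - sin(67deg)*e13
Rotation angle theta = 2 * 67 = 134 degrees in the e13 plane (e1 -> e3).
The component perpendicular to the plane (e2) is invariant: v'_2 = v2 = -5.00
cos(134deg) = -0.6947, sin(134deg) = 0.7193
v'_1 = v1*cos(theta) - v3*sin(theta) = 1*(-0.6947) - 2*0.7193 = -2.13
v'_3 = v1*sin(theta) + v3*cos(theta) = 1*0.7193 + 2*(-0.6947) = -0.67
v' = -2.13*e1 - 5.00*e2 - 0.67*e3


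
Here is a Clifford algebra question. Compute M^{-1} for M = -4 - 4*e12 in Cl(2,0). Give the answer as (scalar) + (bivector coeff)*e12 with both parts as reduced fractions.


M = -4 - 4*e12, where e12^2 = -1.
Since M commutes with its reverse ~M = a - b*e12, M * ~M = a^2 - b^2*e12^2 = a^2 + b^2.
So M^{-1} = ~M / (a^2 + b^2) = (a - b*e12)/(a^2 + b^2).
a^2 + b^2 = 16 + 16 = 32
Scalar part = -4/32 = -1/8
Bivector coeff = 4/32 = 1/8
M^{-1} = -1/8 + 1/8*e12


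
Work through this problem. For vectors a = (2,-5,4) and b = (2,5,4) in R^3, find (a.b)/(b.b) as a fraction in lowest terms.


Projection coefficient = (a . b) / (b . b)
a . b = 2*2 + (-5)*5 + 4*4
= 4 + (-25) + 16 = -5
b . b = 2^2 + 5^2 + 4^2
= 4 + 25 + 16 = 45
Coefficient = -5/45
In lowest terms: -1/9


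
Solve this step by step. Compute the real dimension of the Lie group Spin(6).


Spin(n) double-covers SO(n); both have Lie algebra so(n) of dimension n(n-1)/2.
n = 6
n(n-1) = 6 * 5 = 30
dim Spin(6) = 30/2 = 15


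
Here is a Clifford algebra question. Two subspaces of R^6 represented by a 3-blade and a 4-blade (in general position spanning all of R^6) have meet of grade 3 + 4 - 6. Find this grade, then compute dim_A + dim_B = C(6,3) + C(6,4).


Meet grade = grade(A) + grade(B) - n
= 3 + 4 - 6 = 1
C(6,3) = 20
C(6,4) = 15
dim_A + dim_B = 20 + 15 = 35


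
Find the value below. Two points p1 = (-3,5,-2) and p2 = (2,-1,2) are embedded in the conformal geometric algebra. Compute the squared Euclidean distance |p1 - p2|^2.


p1 - p2 = (-5, 6, -4)
|p1 - p2|^2 = (-5)^2 + 6^2 + (-4)^2
= 25 + 36 + 16
= 77


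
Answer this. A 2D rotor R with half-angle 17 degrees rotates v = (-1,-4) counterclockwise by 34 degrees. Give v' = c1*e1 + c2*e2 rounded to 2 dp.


Rotor R = cos(17deg) - sin(17deg)*e12
Rotation angle theta = 2 * 17 = 34 degrees
v' = R*v*~R rotates v by theta.
cos(34deg) = 0.8290, sin(34deg) = 0.5592
v'_1 = -1*cos(34deg) - (-4)*sin(34deg)
= -1*0.8290 - (-4)*0.5592
= 1.41
v'_2 = -1*sin(34deg) + (-4)*cos(34deg)
= -1*0.5592 + (-4)*0.8290
= -3.88
v' = 1.41*e1 - 3.88*e2


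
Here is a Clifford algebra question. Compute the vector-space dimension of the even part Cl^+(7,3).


Even subalgebra dimension = 2^(n-1)
n = 7 + 3 = 10
2^(10 - 1) = 2^9 = 512
Verification: sum of C(10,k) for even k = 1 + 45 + 210 + 210 + 45 + 1 = 512
Result = 512


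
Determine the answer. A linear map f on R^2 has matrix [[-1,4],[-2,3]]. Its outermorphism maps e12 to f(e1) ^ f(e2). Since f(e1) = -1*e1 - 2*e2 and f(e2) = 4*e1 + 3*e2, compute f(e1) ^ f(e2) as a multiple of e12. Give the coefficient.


The outermorphism of a linear map f sends e1^e2 to f(e1)^f(e2).
f(e1) = -1*e1 - 2*e2
f(e2) = 4*e1 + 3*e2
f(e1) ^ f(e2) = (-1*e1 - 2*e2) ^ (4*e1 + 3*e2)
= (-1)*3*e12 + (-2)*4*e21
= (-3 - (-8))*e12
= 5*e12
Coefficient = 5


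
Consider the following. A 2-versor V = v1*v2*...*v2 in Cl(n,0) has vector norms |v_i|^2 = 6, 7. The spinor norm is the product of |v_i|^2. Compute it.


Spinor norm N(V) = |v1|^2 * |v2|^2 * ... * |v2|^2
= 6 * 7
Running product: 6, 42
N(V) = 42


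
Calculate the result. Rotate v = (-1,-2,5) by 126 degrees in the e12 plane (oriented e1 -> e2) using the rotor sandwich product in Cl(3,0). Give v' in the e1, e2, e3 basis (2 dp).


Rotor R = cos(63deg) - sin(63deg)*e12
Rotation angle theta = 2 * 63 = 126 degrees in the e12 plane (e1 -> e2).
The component perpendicular to the plane (e3) is invariant: v'_3 = v3 = 5.00
cos(126deg) = -0.5878, sin(126deg) = 0.8090
v'_1 = v1*cos(theta) - v2*sin(theta) = -1*(-0.5878) - (-2)*0.8090 = 2.21
v'_2 = v1*sin(theta) + v2*cos(theta) = -1*0.8090 + (-2)*(-0.5878) = 0.37
v' = 2.21*e1 + 0.37*e2 + 5.00*e3


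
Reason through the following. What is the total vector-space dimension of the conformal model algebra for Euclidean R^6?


The conformal model of R^6 uses Cl(7,1): the 6 Euclidean generators plus two extra orthogonal generators e+ (e+^2 = +1) and e- (e-^2 = -1), from which the null vectors e0, einf are built.
Number of generators m = 6 + 2 = 8.
dim Cl(p,q) = 2^m = 2^8 = 256


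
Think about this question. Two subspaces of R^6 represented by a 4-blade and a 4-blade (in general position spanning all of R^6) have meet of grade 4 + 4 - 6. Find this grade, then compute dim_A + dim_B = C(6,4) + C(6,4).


Meet grade = grade(A) + grade(B) - n
= 4 + 4 - 6 = 2
C(6,4) = 15
C(6,4) = 15
dim_A + dim_B = 15 + 15 = 30


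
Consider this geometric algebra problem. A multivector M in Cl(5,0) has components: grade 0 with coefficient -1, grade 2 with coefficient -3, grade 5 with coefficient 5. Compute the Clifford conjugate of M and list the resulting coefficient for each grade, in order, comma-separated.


Clifford conjugate sign for grade k: (-1)^(k(k+1)/2)
Grade 0: (-1)^(0*1/2) = (-1)^0 = 1, coeff -1 -> -1
Grade 2: (-1)^(2*3/2) = (-1)^3 = -1, coeff -3 -> 3
Grade 5: (-1)^(5*6/2) = (-1)^15 = -1, coeff 5 -> -5
Conjugated coefficients: -1, 3, -5


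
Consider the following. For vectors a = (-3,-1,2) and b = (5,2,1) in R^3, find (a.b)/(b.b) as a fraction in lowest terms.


Projection coefficient = (a . b) / (b . b)
a . b = (-3)*5 + (-1)*2 + 2*1
= -15 + (-2) + 2 = -15
b . b = 5^2 + 2^2 + 1^2
= 25 + 4 + 1 = 30
Coefficient = -15/30
In lowest terms: -1/2


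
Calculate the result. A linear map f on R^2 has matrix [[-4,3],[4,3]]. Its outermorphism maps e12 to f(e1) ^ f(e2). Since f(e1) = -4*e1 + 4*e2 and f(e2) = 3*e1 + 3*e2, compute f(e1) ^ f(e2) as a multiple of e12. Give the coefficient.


The outermorphism of a linear map f sends e1^e2 to f(e1)^f(e2).
f(e1) = -4*e1 + 4*e2
f(e2) = 3*e1 + 3*e2
f(e1) ^ f(e2) = (-4*e1 + 4*e2) ^ (3*e1 + 3*e2)
= (-4)*3*e12 + 4*3*e21
= (-12 - 12)*e12
= -24*e12
Coefficient = -24


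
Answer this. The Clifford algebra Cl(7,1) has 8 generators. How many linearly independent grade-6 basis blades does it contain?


Number of grade-k basis blades in Cl(p,q) with n = p + q is C(n, k).
n = 7 + 1 = 8
C(8, 6) = 8! / (6! * 2!)
= 40320 / (720 * 2)
= 28


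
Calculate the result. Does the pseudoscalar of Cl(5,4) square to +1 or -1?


The pseudoscalar I = e1...e_n (product of all n generators) of Cl(p,q) satisfies I^2 = (-1)^(q + n(n-1)/2).
p = 5, q = 4, n = p + q = 9
n(n-1)/2 = 9 * 8 / 2 = 36
Exponent = q + n(n-1)/2 = 4 + 36 = 40
I^2 = (-1)^40 = +1


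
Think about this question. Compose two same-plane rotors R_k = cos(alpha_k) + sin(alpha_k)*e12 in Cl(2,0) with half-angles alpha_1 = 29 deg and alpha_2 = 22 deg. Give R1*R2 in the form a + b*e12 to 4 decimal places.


Same-plane rotors commute and their half-angles add:
R1*R2 = cos(a1 + a2) + sin(a1 + a2)*e12.
a1 + a2 = 29 + 22 = 51 deg
cos(51 deg) = 0.6293
sin(51 deg) = 0.7771
R1*R2 = 0.6293 + 0.7771*e12


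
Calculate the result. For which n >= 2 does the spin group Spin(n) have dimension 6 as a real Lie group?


dim Spin(n) = dim so(n) = n(n-1)/2.
Solve n(n-1)/2 = 6, i.e. n^2 - n - 12 = 0.
Discriminant = 1 + 8*6 = 49
n = (1 + sqrt(49))/2 = (1 + 7)/2 = 4


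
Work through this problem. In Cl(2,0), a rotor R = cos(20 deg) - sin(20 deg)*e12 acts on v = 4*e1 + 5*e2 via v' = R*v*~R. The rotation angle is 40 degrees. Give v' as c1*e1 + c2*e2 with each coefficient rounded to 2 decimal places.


Rotor R = cos(20deg) - sin(20deg)*e12
Rotation angle theta = 2 * 20 = 40 degrees
v' = R*v*~R rotates v by theta.
cos(40deg) = 0.7660, sin(40deg) = 0.6428
v'_1 = 4*cos(40deg) - 5*sin(40deg)
= 4*0.7660 - 5*0.6428
= -0.15
v'_2 = 4*sin(40deg) + 5*cos(40deg)
= 4*0.6428 + 5*0.7660
= 6.40
v' = -0.15*e1 + 6.40*e2


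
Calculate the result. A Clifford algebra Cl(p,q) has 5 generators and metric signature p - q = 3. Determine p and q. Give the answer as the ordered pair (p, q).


We need p + q = 5 and p - q = 3.
Adding: 2p = 5 + 3 = 8, so p = 4.
Then q = 5 - 4 = 1.
(p, q) = (4, 1)


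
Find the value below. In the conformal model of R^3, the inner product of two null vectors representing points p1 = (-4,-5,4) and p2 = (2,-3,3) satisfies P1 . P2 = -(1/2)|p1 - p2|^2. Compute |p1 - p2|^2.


p1 - p2 = (-6, -2, 1)
|p1 - p2|^2 = (-6)^2 + (-2)^2 + 1^2
= 36 + 4 + 1
= 41


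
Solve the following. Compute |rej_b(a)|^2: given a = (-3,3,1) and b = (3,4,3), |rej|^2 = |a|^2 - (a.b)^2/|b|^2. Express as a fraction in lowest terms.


|a|^2 = (-3)^2 + 3^2 + 1^2 = 19
|b|^2 = 3^2 + 4^2 + 3^2 = 34
a . b = (-3)*3 + 3*4 + 1*3 = 6
(a.b)^2 = 6^2 = 36
|rej|^2 = 19 - 36/34
= (646 - 36)/34
= 610/34
In lowest terms: 305/17


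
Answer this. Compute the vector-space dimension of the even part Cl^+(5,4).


Even subalgebra dimension = 2^(n-1)
n = 5 + 4 = 9
2^(9 - 1) = 2^8 = 256
Verification: sum of C(9,k) for even k = 1 + 36 + 126 + 84 + 9 = 256
Result = 256


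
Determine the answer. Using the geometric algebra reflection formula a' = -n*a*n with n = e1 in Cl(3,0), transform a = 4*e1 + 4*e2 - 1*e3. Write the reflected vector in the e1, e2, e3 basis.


Reflection formula: a' = -n*a*n, with n = e1 (unit vector, n^2 = 1).
For reflection through hyperplane perp to e1:
The component along e1 flips sign, others stay.
a = (4, 4, -1)
a' = (-4, 4, -1)
a' = -4*e1 + 4*e2 - 1*e3


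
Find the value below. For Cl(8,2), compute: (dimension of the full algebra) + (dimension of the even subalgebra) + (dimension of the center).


n = 8 + 2 = 10
Total dim = 2^10 = 1024
Even subalgebra dim = 2^9 = 512
n is even, so center dim = 1
Sum = 1024 + 512 + 1 = 1537


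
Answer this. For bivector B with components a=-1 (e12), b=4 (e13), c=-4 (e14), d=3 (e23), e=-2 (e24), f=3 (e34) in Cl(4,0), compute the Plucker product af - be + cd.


Plucker relation: af - be + cd
a*f = (-1)*3 = -3
b*e = 4*(-2) = -8
c*d = (-4)*3 = -12
af - be + cd = -3 - (-8) + (-12)
= -7


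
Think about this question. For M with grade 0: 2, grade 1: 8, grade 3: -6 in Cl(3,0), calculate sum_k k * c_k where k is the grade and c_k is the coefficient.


Grade-weighted sum = sum of grade_k * coefficient_k
0*2 = 0
1*8 = 8
3*(-6) = -18
Total = 0 + 8 + (-18) = -10


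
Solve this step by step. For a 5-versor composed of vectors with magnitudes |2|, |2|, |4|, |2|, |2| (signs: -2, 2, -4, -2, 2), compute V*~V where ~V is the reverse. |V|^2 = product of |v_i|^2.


Each vector v_i has |v_i|^2 = s_i^2
Squared scales: (-2)^2 = 4, 2^2 = 4, (-4)^2 = 16, (-2)^2 = 4, 2^2 = 4
|V|^2 = 4 * 4 * 16 * 4 * 4
= 4096


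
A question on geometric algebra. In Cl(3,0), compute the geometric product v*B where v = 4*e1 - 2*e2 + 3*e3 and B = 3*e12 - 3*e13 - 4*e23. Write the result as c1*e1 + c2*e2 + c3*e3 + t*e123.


vB has grade-1 (vector) and grade-3 (trivector) parts: vB = (v _| B) + (v ^ B).
Vector part <vB>_1:
  e1: -v2*b12 - v3*b13 = -(-2)*(3) - (3)*(-3) = 15
  e2: v1*b12 - v3*b23 = (4)*(3) - (3)*(-4) = 24
  e3: v1*b13 + v2*b23 = (4)*(-3) + (-2)*(-4) = -4
Trivector part <vB>_3:
  e123: v1*b23 - v2*b13 + v3*b12 = (4)*(-4) - (-2)*(-3) + (3)*(3) = -13
vB = 15*e1 + 24*e2 - 4*e3 - 13*e123


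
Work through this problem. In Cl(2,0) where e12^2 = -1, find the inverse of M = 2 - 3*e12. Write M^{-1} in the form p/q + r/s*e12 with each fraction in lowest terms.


M = 2 - 3*e12, where e12^2 = -1.
Since M commutes with its reverse ~M = a - b*e12, M * ~M = a^2 - b^2*e12^2 = a^2 + b^2.
So M^{-1} = ~M / (a^2 + b^2) = (a - b*e12)/(a^2 + b^2).
a^2 + b^2 = 4 + 9 = 13
Scalar part = 2/13 = 2/13
Bivector coeff = 3/13 = 3/13
M^{-1} = 2/13 + 3/13*e12


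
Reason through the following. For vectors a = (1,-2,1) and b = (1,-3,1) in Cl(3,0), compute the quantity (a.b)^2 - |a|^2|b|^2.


a . b = 1*1 + (-2)*(-3) + 1*1
= 1 + 6 + 1 = 8
|a|^2 = 1^2 + (-2)^2 + 1^2 = 6
|b|^2 = 1^2 + (-3)^2 + 1^2 = 11
(a.b)^2 = 8^2 = 64
|a|^2 * |b|^2 = 6 * 11 = 66
Result = 64 - 66 = -2


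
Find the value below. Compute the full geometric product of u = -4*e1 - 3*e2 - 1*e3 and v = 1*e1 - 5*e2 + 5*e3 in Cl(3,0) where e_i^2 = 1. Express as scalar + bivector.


In Cl(3,0): e_i^2 = 1, e_ie_j = -e_je_i for i != j.
Scalar part = u . v = (-4)*1 + (-3)*(-5) + (-1)*5
= -4 + 15 + (-5) = 6
e12 coeff = (-4)*(-5) - (-3)*1 = 20 - (-3) = 23
e13 coeff = (-4)*5 - (-1)*1 = -20 - (-1) = -19
e23 coeff = (-3)*5 - (-1)*(-5) = -15 - 5 = -20
uv = 6 + 23*e12 - 19*e13 - 20*e23


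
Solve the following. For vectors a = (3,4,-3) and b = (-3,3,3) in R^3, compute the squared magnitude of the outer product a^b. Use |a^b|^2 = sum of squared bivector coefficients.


a wedge b = (a1*b2 - a2*b1)*e12 + (a1*b3 - a3*b1)*e13 + (a2*b3 - a3*b2)*e23
e12 coeff: 3*3 - 4*(-3) = 9 - (-12) = 21
e13 coeff: 3*3 - (-3)*(-3) = 9 - 9 = 0
e23 coeff: 4*3 - (-3)*3 = 12 - (-9) = 21
|a wedge b|^2 = 21^2 + 0^2 + 21^2
= 441 + 0 + 441
= 882


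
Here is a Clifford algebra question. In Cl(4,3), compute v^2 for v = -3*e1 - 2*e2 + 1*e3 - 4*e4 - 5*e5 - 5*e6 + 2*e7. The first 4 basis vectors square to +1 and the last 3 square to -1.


v^2 = sum of c_i^2 * e_i^2
Positive signature terms (e_i^2 = +1): (-3)^2 + (-2)^2 + 1^2 + (-4)^2 = 30
Negative signature terms (e_j^2 = -1): (-5)^2 + (-5)^2 + 2^2 = 54
v^2 = 30 - 54 = -24


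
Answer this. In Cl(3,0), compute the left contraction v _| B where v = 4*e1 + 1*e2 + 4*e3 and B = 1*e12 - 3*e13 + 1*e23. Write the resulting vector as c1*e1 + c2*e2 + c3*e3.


Left contraction v _| B = <vB>_1 (grade-1 part of the geometric product vB).
Using e1_|e12 = e2, e2_|e12 = -e1, e1_|e13 = e3, e3_|e13 = -e1, e2_|e23 = e3, e3_|e23 = -e2:
e1 coeff: -v2*b12 - v3*b13 = -(1)*(1) - (4)*(-3) = 11
e2 coeff: v1*b12 - v3*b23 = (4)*(1) - (4)*(1) = 0
e3 coeff: v1*b13 + v2*b23 = (4)*(-3) + (1)*(1) = -11
v _| B = 11*e1 + 0*e2 - 11*e3


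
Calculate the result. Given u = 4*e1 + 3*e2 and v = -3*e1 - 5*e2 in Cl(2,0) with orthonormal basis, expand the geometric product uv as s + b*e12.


Expand: (4*e1 + 3*e2)(-3*e1 - 5*e2)
= 4*(-3)*e1e1 + 4*(-5)*e1e2 + 3*(-3)*e2e1 + 3*(-5)*e2e2
Using e1^2 = e2^2 = 1, e2e1 = -e1e2:
Scalar part s = 4*(-3) + 3*(-5) = -12 + (-15) = -27
Bivector part b = 4*(-5) - 3*(-3) = -20 - (-9) = -11
uv = -27 - 11*e12


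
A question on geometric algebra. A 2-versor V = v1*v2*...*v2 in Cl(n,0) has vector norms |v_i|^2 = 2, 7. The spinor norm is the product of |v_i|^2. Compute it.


Spinor norm N(V) = |v1|^2 * |v2|^2 * ... * |v2|^2
= 2 * 7
Running product: 2, 14
N(V) = 14


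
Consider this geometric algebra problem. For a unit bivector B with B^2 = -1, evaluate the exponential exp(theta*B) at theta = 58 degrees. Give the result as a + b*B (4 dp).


For a unit bivector B with B^2 = -1, the exponential series gives
e^(theta*B) = cos(theta) + sin(theta)*B (the GA analogue of Euler's formula).
theta = 58 degrees = 1.012291 rad
cos(58 deg) = 0.5299
sin(58 deg) = 0.8480
exp(theta*B) = 0.5299 + 0.8480*B


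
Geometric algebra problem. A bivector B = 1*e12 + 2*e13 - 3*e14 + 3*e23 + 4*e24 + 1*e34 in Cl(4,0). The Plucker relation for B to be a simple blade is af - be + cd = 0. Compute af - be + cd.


Plucker relation: af - be + cd
a*f = 1*1 = 1
b*e = 2*4 = 8
c*d = (-3)*3 = -9
af - be + cd = 1 - 8 + (-9)
= -16


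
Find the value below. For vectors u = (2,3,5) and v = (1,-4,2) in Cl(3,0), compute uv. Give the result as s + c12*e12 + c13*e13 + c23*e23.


In Cl(3,0): e_i^2 = 1, e_ie_j = -e_je_i for i != j.
Scalar part = u . v = 2*1 + 3*(-4) + 5*2
= 2 + (-12) + 10 = 0
e12 coeff = 2*(-4) - 3*1 = -8 - 3 = -11
e13 coeff = 2*2 - 5*1 = 4 - 5 = -1
e23 coeff = 3*2 - 5*(-4) = 6 - (-20) = 26
uv = 0 - 11*e12 - 1*e13 + 26*e23


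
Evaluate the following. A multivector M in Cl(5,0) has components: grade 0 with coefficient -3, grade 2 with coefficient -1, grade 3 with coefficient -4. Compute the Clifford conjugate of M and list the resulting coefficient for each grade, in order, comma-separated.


Clifford conjugate sign for grade k: (-1)^(k(k+1)/2)
Grade 0: (-1)^(0*1/2) = (-1)^0 = 1, coeff -3 -> -3
Grade 2: (-1)^(2*3/2) = (-1)^3 = -1, coeff -1 -> 1
Grade 3: (-1)^(3*4/2) = (-1)^6 = 1, coeff -4 -> -4
Conjugated coefficients: -3, 1, -4


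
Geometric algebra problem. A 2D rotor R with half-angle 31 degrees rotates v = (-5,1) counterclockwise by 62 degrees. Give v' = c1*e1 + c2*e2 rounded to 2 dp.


Rotor R = cos(31deg) - sin(31deg)*e12
Rotation angle theta = 2 * 31 = 62 degrees
v' = R*v*~R rotates v by theta.
cos(62deg) = 0.4695, sin(62deg) = 0.8829
v'_1 = -5*cos(62deg) - 1*sin(62deg)
= -5*0.4695 - 1*0.8829
= -3.23
v'_2 = -5*sin(62deg) + 1*cos(62deg)
= -5*0.8829 + 1*0.4695
= -3.95
v' = -3.23*e1 - 3.95*e2


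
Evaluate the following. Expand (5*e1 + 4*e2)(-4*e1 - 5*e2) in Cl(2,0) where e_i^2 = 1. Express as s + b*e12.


Expand: (5*e1 + 4*e2)(-4*e1 - 5*e2)
= 5*(-4)*e1e1 + 5*(-5)*e1e2 + 4*(-4)*e2e1 + 4*(-5)*e2e2
Using e1^2 = e2^2 = 1, e2e1 = -e1e2:
Scalar part s = 5*(-4) + 4*(-5) = -20 + (-20) = -40
Bivector part b = 5*(-5) - 4*(-4) = -25 - (-16) = -9
uv = -40 - 9*e12


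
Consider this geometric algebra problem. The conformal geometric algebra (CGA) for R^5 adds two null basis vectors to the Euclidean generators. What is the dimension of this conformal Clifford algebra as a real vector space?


The conformal model of R^5 uses Cl(6,1): the 5 Euclidean generators plus two extra orthogonal generators e+ (e+^2 = +1) and e- (e-^2 = -1), from which the null vectors e0, einf are built.
Number of generators m = 5 + 2 = 7.
dim Cl(p,q) = 2^m = 2^7 = 128


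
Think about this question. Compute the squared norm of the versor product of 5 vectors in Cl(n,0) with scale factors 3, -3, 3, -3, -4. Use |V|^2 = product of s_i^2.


Each vector v_i has |v_i|^2 = s_i^2
Squared scales: 3^2 = 9, (-3)^2 = 9, 3^2 = 9, (-3)^2 = 9, (-4)^2 = 16
|V|^2 = 9 * 9 * 9 * 9 * 16
= 104976


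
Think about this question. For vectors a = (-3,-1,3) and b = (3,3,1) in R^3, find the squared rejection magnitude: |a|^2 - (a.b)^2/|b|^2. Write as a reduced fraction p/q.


|a|^2 = (-3)^2 + (-1)^2 + 3^2 = 19
|b|^2 = 3^2 + 3^2 + 1^2 = 19
a . b = (-3)*3 + (-1)*3 + 3*1 = -9
(a.b)^2 = (-9)^2 = 81
|rej|^2 = 19 - 81/19
= (361 - 81)/19
= 280/19
In lowest terms: 280/19


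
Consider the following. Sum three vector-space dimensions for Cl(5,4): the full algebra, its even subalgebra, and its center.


n = 5 + 4 = 9
Total dim = 2^9 = 512
Even subalgebra dim = 2^8 = 256
n is odd, so center dim = 2
Sum = 512 + 256 + 2 = 770


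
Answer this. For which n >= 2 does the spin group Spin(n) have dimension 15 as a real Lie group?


dim Spin(n) = dim so(n) = n(n-1)/2.
Solve n(n-1)/2 = 15, i.e. n^2 - n - 30 = 0.
Discriminant = 1 + 8*15 = 121
n = (1 + sqrt(121))/2 = (1 + 11)/2 = 6


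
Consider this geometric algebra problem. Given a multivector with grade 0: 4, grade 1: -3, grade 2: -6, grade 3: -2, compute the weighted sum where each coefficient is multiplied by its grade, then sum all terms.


Grade-weighted sum = sum of grade_k * coefficient_k
0*4 = 0
1*(-3) = -3
2*(-6) = -12
3*(-2) = -6
Total = 0 + (-3) + (-12) + (-6) = -21


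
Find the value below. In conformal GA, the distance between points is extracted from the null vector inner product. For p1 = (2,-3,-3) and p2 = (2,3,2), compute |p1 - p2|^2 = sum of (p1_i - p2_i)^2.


p1 - p2 = (0, -6, -5)
|p1 - p2|^2 = 0^2 + (-6)^2 + (-5)^2
= 0 + 36 + 25
= 61


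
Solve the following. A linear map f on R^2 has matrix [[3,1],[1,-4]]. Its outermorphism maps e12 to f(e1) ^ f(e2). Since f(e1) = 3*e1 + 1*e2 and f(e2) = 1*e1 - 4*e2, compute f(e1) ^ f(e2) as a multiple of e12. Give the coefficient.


The outermorphism of a linear map f sends e1^e2 to f(e1)^f(e2).
f(e1) = 3*e1 + 1*e2
f(e2) = 1*e1 - 4*e2
f(e1) ^ f(e2) = (3*e1 + 1*e2) ^ (1*e1 - 4*e2)
= 3*(-4)*e12 + 1*1*e21
= (-12 - 1)*e12
= -13*e12
Coefficient = -13


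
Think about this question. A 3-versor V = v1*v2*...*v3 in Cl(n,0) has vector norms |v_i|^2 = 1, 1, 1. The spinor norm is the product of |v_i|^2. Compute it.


Spinor norm N(V) = |v1|^2 * |v2|^2 * ... * |v3|^2
= 1 * 1 * 1
Running product: 1, 1, 1
N(V) = 1


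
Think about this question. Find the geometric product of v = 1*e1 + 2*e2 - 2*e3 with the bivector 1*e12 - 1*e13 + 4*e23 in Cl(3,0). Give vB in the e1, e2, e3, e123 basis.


vB has grade-1 (vector) and grade-3 (trivector) parts: vB = (v _| B) + (v ^ B).
Vector part <vB>_1:
  e1: -v2*b12 - v3*b13 = -(2)*(1) - (-2)*(-1) = -4
  e2: v1*b12 - v3*b23 = (1)*(1) - (-2)*(4) = 9
  e3: v1*b13 + v2*b23 = (1)*(-1) + (2)*(4) = 7
Trivector part <vB>_3:
  e123: v1*b23 - v2*b13 + v3*b12 = (1)*(4) - (2)*(-1) + (-2)*(1) = 4
vB = -4*e1 + 9*e2 + 7*e3 + 4*e123


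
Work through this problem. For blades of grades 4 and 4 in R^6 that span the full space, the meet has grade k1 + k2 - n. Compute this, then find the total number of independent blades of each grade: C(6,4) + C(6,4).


Meet grade = grade(A) + grade(B) - n
= 4 + 4 - 6 = 2
C(6,4) = 15
C(6,4) = 15
dim_A + dim_B = 15 + 15 = 30


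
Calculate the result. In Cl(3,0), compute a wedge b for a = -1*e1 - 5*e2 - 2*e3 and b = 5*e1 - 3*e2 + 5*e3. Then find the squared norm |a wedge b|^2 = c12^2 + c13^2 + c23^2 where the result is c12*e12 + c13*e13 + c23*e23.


a wedge b = (a1*b2 - a2*b1)*e12 + (a1*b3 - a3*b1)*e13 + (a2*b3 - a3*b2)*e23
e12 coeff: (-1)*(-3) - (-5)*5 = 3 - (-25) = 28
e13 coeff: (-1)*5 - (-2)*5 = -5 - (-10) = 5
e23 coeff: (-5)*5 - (-2)*(-3) = -25 - 6 = -31
|a wedge b|^2 = 28^2 + 5^2 + (-31)^2
= 784 + 25 + 961
= 1770


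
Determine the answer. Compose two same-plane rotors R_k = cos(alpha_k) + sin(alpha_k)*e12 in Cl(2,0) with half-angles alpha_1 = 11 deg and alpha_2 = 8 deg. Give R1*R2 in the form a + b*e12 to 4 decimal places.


Same-plane rotors commute and their half-angles add:
R1*R2 = cos(a1 + a2) + sin(a1 + a2)*e12.
a1 + a2 = 11 + 8 = 19 deg
cos(19 deg) = 0.9455
sin(19 deg) = 0.3256
R1*R2 = 0.9455 + 0.3256*e12


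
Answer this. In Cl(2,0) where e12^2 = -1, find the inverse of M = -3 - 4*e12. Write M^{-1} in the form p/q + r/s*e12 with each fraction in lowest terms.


M = -3 - 4*e12, where e12^2 = -1.
Since M commutes with its reverse ~M = a - b*e12, M * ~M = a^2 - b^2*e12^2 = a^2 + b^2.
So M^{-1} = ~M / (a^2 + b^2) = (a - b*e12)/(a^2 + b^2).
a^2 + b^2 = 9 + 16 = 25
Scalar part = -3/25 = -3/25
Bivector coeff = 4/25 = 4/25
M^{-1} = -3/25 + 4/25*e12


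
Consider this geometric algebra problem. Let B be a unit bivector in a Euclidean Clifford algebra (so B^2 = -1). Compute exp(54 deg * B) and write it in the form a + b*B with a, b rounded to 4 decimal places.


For a unit bivector B with B^2 = -1, the exponential series gives
e^(theta*B) = cos(theta) + sin(theta)*B (the GA analogue of Euler's formula).
theta = 54 degrees = 0.942478 rad
cos(54 deg) = 0.5878
sin(54 deg) = 0.8090
exp(theta*B) = 0.5878 + 0.8090*B


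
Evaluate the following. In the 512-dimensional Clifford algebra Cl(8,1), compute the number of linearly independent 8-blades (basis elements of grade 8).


Number of grade-k basis blades in Cl(p,q) with n = p + q is C(n, k).
n = 8 + 1 = 9
C(9, 8) = 9! / (8! * 1!)
= 362880 / (40320 * 1)
= 9


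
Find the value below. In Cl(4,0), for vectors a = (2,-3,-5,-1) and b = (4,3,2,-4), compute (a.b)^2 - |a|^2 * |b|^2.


a . b = 2*4 + (-3)*3 + (-5)*2 + (-1)*(-4)
= 8 + (-9) + (-10) + 4 = -7
|a|^2 = 2^2 + (-3)^2 + (-5)^2 + (-1)^2 = 39
|b|^2 = 4^2 + 3^2 + 2^2 + (-4)^2 = 45
(a.b)^2 = (-7)^2 = 49
|a|^2 * |b|^2 = 39 * 45 = 1755
Result = 49 - 1755 = -1706
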